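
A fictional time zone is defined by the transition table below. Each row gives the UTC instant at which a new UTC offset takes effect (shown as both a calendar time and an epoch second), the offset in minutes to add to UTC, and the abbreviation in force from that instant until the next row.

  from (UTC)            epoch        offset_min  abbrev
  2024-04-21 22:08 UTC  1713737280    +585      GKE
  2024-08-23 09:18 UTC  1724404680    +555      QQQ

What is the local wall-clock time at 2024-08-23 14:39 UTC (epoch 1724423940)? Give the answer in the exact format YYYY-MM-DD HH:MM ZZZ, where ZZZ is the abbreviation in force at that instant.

2024-08-23 23:54 QQQ

Query: 2024-08-23 14:39 UTC
Rule 2/2 (QQQ, +09:15): 2024-08-23 09:18 UTC ≤ query < +∞
14·60 + 39 + 555 = 1434 min
1434 = 0·1440 + 1434; 1434 = 23·60 + 54 → 23:54, same day
→ 2024-08-23 23:54 QQQ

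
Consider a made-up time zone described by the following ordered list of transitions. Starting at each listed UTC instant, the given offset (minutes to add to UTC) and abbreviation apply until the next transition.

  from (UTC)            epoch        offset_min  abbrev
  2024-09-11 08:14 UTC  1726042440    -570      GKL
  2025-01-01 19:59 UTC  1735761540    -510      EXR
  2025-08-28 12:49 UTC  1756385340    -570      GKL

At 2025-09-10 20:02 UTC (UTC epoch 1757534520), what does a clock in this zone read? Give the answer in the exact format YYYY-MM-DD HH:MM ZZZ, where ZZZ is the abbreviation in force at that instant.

Query: 2025-09-10 20:02 UTC
Rule 3/3 (GKL, -09:30): 2025-08-28 12:49 UTC ≤ query < +∞
20·60 + 2 - 570 = 632 min
632 = 0·1440 + 632; 632 = 10·60 + 32 → 10:32, same day
→ 2025-09-10 10:32 GKL

2025-09-10 10:32 GKL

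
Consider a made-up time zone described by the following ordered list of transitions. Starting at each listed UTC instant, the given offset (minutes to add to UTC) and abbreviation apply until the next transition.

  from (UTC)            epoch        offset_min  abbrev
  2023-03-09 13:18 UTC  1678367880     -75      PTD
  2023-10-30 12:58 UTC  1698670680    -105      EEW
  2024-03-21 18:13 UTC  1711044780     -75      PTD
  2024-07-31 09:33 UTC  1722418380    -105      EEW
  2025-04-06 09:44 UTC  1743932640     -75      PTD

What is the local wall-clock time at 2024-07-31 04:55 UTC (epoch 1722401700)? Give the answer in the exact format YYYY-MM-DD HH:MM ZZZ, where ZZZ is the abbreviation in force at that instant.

2024-07-31 03:40 PTD

Query: 2024-07-31 04:55 UTC
Rule 3/5 (PTD, -01:15): 2024-03-21 18:13 UTC ≤ query < 2024-07-31 09:33 UTC
4·60 + 55 - 75 = 220 min
220 = 0·1440 + 220; 220 = 3·60 + 40 → 03:40, same day
→ 2024-07-31 03:40 PTD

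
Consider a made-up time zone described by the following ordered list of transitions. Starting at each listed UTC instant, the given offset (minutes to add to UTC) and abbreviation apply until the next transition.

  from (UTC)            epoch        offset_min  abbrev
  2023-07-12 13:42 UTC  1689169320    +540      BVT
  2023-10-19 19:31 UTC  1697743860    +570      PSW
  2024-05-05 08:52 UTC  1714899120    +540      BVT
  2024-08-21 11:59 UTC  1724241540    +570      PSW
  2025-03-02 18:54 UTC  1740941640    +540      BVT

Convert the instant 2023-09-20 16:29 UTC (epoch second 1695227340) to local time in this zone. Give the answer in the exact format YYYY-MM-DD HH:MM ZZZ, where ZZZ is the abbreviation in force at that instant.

2023-09-21 01:29 BVT

Query: 2023-09-20 16:29 UTC
Rule 1/5 (BVT, +09:00): 2023-07-12 13:42 UTC ≤ query < 2023-10-19 19:31 UTC
16·60 + 29 + 540 = 1529 min
1529 = 1·1440 + 89; 89 = 1·60 + 29 → 01:29, 2023-09-20 + 1 day = 2023-09-21
→ 2023-09-21 01:29 BVT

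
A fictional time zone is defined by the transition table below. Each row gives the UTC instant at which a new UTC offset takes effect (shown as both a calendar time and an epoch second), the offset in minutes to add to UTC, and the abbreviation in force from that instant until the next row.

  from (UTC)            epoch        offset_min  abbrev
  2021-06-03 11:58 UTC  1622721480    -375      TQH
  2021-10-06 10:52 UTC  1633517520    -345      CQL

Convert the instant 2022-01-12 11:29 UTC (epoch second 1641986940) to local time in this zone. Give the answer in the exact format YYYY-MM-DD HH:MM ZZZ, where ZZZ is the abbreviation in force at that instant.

2022-01-12 05:44 CQL

Query: 2022-01-12 11:29 UTC
Rule 2/2 (CQL, -05:45): 2021-10-06 10:52 UTC ≤ query < +∞
11·60 + 29 - 345 = 344 min
344 = 0·1440 + 344; 344 = 5·60 + 44 → 05:44, same day
→ 2022-01-12 05:44 CQL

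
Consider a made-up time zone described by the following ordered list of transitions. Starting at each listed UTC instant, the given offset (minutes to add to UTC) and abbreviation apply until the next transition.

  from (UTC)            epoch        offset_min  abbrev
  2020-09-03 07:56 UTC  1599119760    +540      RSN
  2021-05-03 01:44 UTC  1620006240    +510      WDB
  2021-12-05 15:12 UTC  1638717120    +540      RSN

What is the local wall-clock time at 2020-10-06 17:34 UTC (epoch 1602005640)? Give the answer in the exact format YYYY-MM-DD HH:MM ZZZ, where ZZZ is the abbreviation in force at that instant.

2020-10-07 02:34 RSN

Query: 2020-10-06 17:34 UTC
Rule 1/3 (RSN, +09:00): 2020-09-03 07:56 UTC ≤ query < 2021-05-03 01:44 UTC
17·60 + 34 + 540 = 1594 min
1594 = 1·1440 + 154; 154 = 2·60 + 34 → 02:34, 2020-10-06 + 1 day = 2020-10-07
→ 2020-10-07 02:34 RSN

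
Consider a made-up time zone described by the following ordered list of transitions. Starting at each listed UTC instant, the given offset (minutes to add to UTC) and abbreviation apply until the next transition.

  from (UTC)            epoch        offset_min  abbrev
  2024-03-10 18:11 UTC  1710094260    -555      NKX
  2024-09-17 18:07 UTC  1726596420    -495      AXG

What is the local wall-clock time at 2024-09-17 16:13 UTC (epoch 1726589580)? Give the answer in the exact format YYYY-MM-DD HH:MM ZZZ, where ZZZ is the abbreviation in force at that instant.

Query: 2024-09-17 16:13 UTC
Rule 1/2 (NKX, -09:15): 2024-03-10 18:11 UTC ≤ query < 2024-09-17 18:07 UTC
16·60 + 13 - 555 = 418 min
418 = 0·1440 + 418; 418 = 6·60 + 58 → 06:58, same day
→ 2024-09-17 06:58 NKX

2024-09-17 06:58 NKX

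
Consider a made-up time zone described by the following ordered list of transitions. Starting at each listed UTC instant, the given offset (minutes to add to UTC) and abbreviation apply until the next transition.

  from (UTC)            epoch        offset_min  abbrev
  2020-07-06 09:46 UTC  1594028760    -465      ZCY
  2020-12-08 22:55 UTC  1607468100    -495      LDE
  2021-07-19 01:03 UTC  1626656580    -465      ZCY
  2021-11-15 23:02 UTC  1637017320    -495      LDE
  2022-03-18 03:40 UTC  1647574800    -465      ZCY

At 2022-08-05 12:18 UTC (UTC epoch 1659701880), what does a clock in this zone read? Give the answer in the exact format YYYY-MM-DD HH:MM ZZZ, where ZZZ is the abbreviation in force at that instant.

2022-08-05 04:33 ZCY

Query: 2022-08-05 12:18 UTC
Rule 5/5 (ZCY, -07:45): 2022-03-18 03:40 UTC ≤ query < +∞
12·60 + 18 - 465 = 273 min
273 = 0·1440 + 273; 273 = 4·60 + 33 → 04:33, same day
→ 2022-08-05 04:33 ZCY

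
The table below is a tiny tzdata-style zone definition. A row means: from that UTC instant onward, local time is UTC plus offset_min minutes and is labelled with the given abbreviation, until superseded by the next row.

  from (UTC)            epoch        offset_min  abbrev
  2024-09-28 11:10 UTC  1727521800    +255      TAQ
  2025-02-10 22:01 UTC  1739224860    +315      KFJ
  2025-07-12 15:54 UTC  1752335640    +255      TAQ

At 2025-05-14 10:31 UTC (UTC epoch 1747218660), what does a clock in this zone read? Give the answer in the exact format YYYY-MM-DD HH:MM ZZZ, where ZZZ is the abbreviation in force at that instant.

2025-05-14 15:46 KFJ

Query: 2025-05-14 10:31 UTC
Rule 2/3 (KFJ, +05:15): 2025-02-10 22:01 UTC ≤ query < 2025-07-12 15:54 UTC
10·60 + 31 + 315 = 946 min
946 = 0·1440 + 946; 946 = 15·60 + 46 → 15:46, same day
→ 2025-05-14 15:46 KFJ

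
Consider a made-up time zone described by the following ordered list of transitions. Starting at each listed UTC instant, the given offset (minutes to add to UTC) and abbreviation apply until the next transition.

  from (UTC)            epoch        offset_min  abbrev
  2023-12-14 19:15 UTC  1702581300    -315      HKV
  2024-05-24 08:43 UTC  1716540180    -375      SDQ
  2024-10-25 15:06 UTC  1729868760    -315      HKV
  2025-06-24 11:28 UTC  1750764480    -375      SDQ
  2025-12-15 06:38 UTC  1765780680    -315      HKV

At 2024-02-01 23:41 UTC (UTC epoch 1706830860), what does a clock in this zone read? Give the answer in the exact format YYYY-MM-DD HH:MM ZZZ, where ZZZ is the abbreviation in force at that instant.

2024-02-01 18:26 HKV

Query: 2024-02-01 23:41 UTC
Rule 1/5 (HKV, -05:15): 2023-12-14 19:15 UTC ≤ query < 2024-05-24 08:43 UTC
23·60 + 41 - 315 = 1106 min
1106 = 0·1440 + 1106; 1106 = 18·60 + 26 → 18:26, same day
→ 2024-02-01 18:26 HKV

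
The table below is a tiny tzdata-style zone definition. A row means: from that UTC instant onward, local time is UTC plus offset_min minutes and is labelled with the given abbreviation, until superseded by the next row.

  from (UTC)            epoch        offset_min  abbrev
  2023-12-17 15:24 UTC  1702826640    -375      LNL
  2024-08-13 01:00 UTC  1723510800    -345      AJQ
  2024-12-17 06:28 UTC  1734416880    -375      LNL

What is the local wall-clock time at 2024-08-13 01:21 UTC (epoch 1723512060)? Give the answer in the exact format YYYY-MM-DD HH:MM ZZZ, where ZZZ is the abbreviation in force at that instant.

2024-08-12 19:36 AJQ

Query: 2024-08-13 01:21 UTC
Rule 2/3 (AJQ, -05:45): 2024-08-13 01:00 UTC ≤ query < 2024-12-17 06:28 UTC
1·60 + 21 - 345 = -264 min
-264 = -1·1440 + 1176; 1176 = 19·60 + 36 → 19:36, 2024-08-13 - 1 day = 2024-08-12
→ 2024-08-12 19:36 AJQ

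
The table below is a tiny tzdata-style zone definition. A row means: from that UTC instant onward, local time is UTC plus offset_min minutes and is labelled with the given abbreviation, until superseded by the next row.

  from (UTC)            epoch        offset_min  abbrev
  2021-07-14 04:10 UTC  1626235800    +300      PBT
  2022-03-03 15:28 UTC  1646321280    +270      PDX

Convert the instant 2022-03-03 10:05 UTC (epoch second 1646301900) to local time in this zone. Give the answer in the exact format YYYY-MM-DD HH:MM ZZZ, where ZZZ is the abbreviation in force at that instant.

Query: 2022-03-03 10:05 UTC
Rule 1/2 (PBT, +05:00): 2021-07-14 04:10 UTC ≤ query < 2022-03-03 15:28 UTC
10·60 + 5 + 300 = 905 min
905 = 0·1440 + 905; 905 = 15·60 + 5 → 15:05, same day
→ 2022-03-03 15:05 PBT

2022-03-03 15:05 PBT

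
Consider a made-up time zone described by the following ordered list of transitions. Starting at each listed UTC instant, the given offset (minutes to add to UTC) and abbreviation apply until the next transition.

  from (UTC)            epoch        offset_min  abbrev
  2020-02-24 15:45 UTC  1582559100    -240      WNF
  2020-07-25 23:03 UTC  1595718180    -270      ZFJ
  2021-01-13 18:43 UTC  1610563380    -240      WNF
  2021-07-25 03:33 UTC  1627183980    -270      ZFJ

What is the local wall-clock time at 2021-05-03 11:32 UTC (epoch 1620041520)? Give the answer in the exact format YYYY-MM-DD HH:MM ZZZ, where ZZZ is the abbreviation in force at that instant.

Query: 2021-05-03 11:32 UTC
Rule 3/4 (WNF, -04:00): 2021-01-13 18:43 UTC ≤ query < 2021-07-25 03:33 UTC
11·60 + 32 - 240 = 452 min
452 = 0·1440 + 452; 452 = 7·60 + 32 → 07:32, same day
→ 2021-05-03 07:32 WNF

2021-05-03 07:32 WNF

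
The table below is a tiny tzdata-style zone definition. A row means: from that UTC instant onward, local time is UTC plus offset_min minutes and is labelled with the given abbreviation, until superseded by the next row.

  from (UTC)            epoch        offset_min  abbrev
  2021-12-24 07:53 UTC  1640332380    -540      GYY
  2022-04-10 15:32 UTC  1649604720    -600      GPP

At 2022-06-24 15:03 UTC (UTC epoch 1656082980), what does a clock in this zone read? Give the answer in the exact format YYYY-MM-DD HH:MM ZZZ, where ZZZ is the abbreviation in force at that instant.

Query: 2022-06-24 15:03 UTC
Rule 2/2 (GPP, -10:00): 2022-04-10 15:32 UTC ≤ query < +∞
15·60 + 3 - 600 = 303 min
303 = 0·1440 + 303; 303 = 5·60 + 3 → 05:03, same day
→ 2022-06-24 05:03 GPP

2022-06-24 05:03 GPP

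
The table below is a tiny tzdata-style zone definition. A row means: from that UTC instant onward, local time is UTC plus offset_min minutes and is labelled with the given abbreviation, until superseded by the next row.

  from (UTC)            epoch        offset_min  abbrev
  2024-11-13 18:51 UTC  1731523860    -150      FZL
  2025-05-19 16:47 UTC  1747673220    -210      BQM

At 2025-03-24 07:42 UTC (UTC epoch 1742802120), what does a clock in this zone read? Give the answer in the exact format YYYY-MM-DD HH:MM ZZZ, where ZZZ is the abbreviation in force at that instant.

Query: 2025-03-24 07:42 UTC
Rule 1/2 (FZL, -02:30): 2024-11-13 18:51 UTC ≤ query < 2025-05-19 16:47 UTC
7·60 + 42 - 150 = 312 min
312 = 0·1440 + 312; 312 = 5·60 + 12 → 05:12, same day
→ 2025-03-24 05:12 FZL

2025-03-24 05:12 FZL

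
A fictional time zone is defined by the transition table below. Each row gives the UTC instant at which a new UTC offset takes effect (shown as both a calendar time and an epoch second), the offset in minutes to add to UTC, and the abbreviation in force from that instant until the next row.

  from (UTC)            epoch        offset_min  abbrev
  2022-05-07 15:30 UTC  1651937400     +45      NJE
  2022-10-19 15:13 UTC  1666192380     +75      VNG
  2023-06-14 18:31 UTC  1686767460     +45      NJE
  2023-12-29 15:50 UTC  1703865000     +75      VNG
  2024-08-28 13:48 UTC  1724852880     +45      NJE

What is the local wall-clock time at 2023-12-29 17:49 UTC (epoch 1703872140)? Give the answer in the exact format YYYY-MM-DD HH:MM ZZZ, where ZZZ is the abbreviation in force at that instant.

2023-12-29 19:04 VNG

Query: 2023-12-29 17:49 UTC
Rule 4/5 (VNG, +01:15): 2023-12-29 15:50 UTC ≤ query < 2024-08-28 13:48 UTC
17·60 + 49 + 75 = 1144 min
1144 = 0·1440 + 1144; 1144 = 19·60 + 4 → 19:04, same day
→ 2023-12-29 19:04 VNG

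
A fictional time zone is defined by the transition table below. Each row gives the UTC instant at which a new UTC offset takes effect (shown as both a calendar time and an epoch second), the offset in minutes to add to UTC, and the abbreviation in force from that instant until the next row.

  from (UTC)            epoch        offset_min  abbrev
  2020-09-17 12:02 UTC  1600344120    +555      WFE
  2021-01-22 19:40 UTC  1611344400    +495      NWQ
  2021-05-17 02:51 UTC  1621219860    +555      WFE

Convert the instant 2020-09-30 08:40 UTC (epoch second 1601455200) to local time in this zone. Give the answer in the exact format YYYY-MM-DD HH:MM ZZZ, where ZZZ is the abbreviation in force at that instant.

2020-09-30 17:55 WFE

Query: 2020-09-30 08:40 UTC
Rule 1/3 (WFE, +09:15): 2020-09-17 12:02 UTC ≤ query < 2021-01-22 19:40 UTC
8·60 + 40 + 555 = 1075 min
1075 = 0·1440 + 1075; 1075 = 17·60 + 55 → 17:55, same day
→ 2020-09-30 17:55 WFE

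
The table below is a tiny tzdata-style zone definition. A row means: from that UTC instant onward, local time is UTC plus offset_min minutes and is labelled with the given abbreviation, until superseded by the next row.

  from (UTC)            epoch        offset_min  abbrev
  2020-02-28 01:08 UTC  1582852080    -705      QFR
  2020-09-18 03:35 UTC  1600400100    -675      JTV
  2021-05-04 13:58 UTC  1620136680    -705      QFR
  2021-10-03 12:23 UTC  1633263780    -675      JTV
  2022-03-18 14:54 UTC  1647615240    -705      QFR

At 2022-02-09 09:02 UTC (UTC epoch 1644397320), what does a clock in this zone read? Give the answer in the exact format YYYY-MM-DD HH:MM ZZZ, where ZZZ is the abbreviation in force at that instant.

2022-02-08 21:47 JTV

Query: 2022-02-09 09:02 UTC
Rule 4/5 (JTV, -11:15): 2021-10-03 12:23 UTC ≤ query < 2022-03-18 14:54 UTC
9·60 + 2 - 675 = -133 min
-133 = -1·1440 + 1307; 1307 = 21·60 + 47 → 21:47, 2022-02-09 - 1 day = 2022-02-08
→ 2022-02-08 21:47 JTV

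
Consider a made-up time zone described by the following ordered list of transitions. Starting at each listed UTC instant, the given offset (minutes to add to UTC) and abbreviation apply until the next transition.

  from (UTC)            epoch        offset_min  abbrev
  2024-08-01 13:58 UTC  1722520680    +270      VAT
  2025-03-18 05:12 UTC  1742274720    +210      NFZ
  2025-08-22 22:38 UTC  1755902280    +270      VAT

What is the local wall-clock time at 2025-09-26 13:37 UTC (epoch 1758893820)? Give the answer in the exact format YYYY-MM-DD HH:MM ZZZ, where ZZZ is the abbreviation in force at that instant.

Query: 2025-09-26 13:37 UTC
Rule 3/3 (VAT, +04:30): 2025-08-22 22:38 UTC ≤ query < +∞
13·60 + 37 + 270 = 1087 min
1087 = 0·1440 + 1087; 1087 = 18·60 + 7 → 18:07, same day
→ 2025-09-26 18:07 VAT

2025-09-26 18:07 VAT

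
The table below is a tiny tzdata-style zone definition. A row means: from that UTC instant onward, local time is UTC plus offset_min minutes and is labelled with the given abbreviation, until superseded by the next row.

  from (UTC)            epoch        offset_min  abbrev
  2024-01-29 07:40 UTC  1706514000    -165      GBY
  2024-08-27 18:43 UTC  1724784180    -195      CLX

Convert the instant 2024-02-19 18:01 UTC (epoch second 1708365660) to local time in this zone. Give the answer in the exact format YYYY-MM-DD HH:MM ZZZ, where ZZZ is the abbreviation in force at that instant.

2024-02-19 15:16 GBY

Query: 2024-02-19 18:01 UTC
Rule 1/2 (GBY, -02:45): 2024-01-29 07:40 UTC ≤ query < 2024-08-27 18:43 UTC
18·60 + 1 - 165 = 916 min
916 = 0·1440 + 916; 916 = 15·60 + 16 → 15:16, same day
→ 2024-02-19 15:16 GBY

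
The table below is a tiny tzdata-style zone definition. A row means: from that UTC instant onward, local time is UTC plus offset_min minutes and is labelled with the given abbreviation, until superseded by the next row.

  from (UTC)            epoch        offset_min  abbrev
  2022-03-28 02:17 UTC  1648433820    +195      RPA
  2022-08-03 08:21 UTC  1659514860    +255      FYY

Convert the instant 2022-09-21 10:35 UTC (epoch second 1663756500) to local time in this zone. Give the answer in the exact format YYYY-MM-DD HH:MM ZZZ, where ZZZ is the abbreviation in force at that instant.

2022-09-21 14:50 FYY

Query: 2022-09-21 10:35 UTC
Rule 2/2 (FYY, +04:15): 2022-08-03 08:21 UTC ≤ query < +∞
10·60 + 35 + 255 = 890 min
890 = 0·1440 + 890; 890 = 14·60 + 50 → 14:50, same day
→ 2022-09-21 14:50 FYY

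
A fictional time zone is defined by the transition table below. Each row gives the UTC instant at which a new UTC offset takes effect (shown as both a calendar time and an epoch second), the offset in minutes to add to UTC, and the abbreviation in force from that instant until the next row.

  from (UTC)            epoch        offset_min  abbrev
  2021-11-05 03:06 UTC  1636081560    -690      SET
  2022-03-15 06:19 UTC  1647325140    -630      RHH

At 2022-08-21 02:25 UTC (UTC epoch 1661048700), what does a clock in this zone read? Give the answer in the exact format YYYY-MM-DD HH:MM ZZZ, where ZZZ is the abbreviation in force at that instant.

Query: 2022-08-21 02:25 UTC
Rule 2/2 (RHH, -10:30): 2022-03-15 06:19 UTC ≤ query < +∞
2·60 + 25 - 630 = -485 min
-485 = -1·1440 + 955; 955 = 15·60 + 55 → 15:55, 2022-08-21 - 1 day = 2022-08-20
→ 2022-08-20 15:55 RHH

2022-08-20 15:55 RHH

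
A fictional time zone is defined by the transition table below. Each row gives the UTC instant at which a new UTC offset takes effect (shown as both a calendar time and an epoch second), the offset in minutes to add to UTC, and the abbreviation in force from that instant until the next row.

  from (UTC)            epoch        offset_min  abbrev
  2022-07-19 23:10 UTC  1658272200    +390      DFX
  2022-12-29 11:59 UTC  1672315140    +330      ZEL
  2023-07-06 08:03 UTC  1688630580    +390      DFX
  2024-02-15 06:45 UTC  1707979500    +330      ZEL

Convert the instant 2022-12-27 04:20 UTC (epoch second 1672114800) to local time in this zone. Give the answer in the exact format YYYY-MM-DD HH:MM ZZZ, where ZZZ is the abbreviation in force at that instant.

Query: 2022-12-27 04:20 UTC
Rule 1/4 (DFX, +06:30): 2022-07-19 23:10 UTC ≤ query < 2022-12-29 11:59 UTC
4·60 + 20 + 390 = 650 min
650 = 0·1440 + 650; 650 = 10·60 + 50 → 10:50, same day
→ 2022-12-27 10:50 DFX

2022-12-27 10:50 DFX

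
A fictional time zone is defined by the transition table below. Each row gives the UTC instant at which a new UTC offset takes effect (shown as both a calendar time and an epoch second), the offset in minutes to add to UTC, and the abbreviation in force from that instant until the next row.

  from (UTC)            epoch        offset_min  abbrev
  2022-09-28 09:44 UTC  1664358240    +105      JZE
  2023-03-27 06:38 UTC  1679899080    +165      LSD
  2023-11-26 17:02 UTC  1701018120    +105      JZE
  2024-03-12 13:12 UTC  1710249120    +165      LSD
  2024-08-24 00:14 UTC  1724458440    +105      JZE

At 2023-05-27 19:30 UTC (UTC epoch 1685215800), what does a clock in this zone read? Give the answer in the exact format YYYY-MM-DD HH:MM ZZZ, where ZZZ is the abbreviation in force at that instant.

Query: 2023-05-27 19:30 UTC
Rule 2/5 (LSD, +02:45): 2023-03-27 06:38 UTC ≤ query < 2023-11-26 17:02 UTC
19·60 + 30 + 165 = 1335 min
1335 = 0·1440 + 1335; 1335 = 22·60 + 15 → 22:15, same day
→ 2023-05-27 22:15 LSD

2023-05-27 22:15 LSD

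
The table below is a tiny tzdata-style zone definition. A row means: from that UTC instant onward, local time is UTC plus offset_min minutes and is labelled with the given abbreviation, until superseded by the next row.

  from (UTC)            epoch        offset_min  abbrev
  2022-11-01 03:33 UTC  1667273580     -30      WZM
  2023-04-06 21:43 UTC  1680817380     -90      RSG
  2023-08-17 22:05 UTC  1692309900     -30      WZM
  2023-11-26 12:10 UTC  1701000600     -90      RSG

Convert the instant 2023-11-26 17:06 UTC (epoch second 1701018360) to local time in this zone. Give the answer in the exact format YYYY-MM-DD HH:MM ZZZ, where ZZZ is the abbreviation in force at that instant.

2023-11-26 15:36 RSG

Query: 2023-11-26 17:06 UTC
Rule 4/4 (RSG, -01:30): 2023-11-26 12:10 UTC ≤ query < +∞
17·60 + 6 - 90 = 936 min
936 = 0·1440 + 936; 936 = 15·60 + 36 → 15:36, same day
→ 2023-11-26 15:36 RSG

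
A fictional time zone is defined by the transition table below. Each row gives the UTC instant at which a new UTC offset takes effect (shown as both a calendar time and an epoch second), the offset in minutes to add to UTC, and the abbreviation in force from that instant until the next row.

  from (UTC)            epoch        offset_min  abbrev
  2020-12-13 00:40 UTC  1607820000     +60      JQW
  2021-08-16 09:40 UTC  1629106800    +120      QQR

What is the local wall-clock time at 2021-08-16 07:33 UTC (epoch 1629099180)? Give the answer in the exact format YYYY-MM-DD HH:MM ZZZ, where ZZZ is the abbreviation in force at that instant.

2021-08-16 08:33 JQW

Query: 2021-08-16 07:33 UTC
Rule 1/2 (JQW, +01:00): 2020-12-13 00:40 UTC ≤ query < 2021-08-16 09:40 UTC
7·60 + 33 + 60 = 513 min
513 = 0·1440 + 513; 513 = 8·60 + 33 → 08:33, same day
→ 2021-08-16 08:33 JQW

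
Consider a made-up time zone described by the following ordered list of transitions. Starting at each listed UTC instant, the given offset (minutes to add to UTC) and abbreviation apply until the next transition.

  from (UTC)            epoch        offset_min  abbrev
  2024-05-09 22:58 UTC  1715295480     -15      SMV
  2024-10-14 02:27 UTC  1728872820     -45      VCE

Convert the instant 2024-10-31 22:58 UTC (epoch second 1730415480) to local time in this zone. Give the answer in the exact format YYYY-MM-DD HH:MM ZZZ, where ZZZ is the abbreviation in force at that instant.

2024-10-31 22:13 VCE

Query: 2024-10-31 22:58 UTC
Rule 2/2 (VCE, -00:45): 2024-10-14 02:27 UTC ≤ query < +∞
22·60 + 58 - 45 = 1333 min
1333 = 0·1440 + 1333; 1333 = 22·60 + 13 → 22:13, same day
→ 2024-10-31 22:13 VCE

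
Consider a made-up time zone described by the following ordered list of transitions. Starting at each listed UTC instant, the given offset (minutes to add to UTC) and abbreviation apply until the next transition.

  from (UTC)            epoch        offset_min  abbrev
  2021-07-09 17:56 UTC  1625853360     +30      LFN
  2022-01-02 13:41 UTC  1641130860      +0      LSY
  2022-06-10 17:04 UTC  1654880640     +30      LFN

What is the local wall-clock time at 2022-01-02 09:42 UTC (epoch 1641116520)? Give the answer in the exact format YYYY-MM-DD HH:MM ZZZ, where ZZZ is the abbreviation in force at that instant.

Query: 2022-01-02 09:42 UTC
Rule 1/3 (LFN, +00:30): 2021-07-09 17:56 UTC ≤ query < 2022-01-02 13:41 UTC
9·60 + 42 + 30 = 612 min
612 = 0·1440 + 612; 612 = 10·60 + 12 → 10:12, same day
→ 2022-01-02 10:12 LFN

2022-01-02 10:12 LFN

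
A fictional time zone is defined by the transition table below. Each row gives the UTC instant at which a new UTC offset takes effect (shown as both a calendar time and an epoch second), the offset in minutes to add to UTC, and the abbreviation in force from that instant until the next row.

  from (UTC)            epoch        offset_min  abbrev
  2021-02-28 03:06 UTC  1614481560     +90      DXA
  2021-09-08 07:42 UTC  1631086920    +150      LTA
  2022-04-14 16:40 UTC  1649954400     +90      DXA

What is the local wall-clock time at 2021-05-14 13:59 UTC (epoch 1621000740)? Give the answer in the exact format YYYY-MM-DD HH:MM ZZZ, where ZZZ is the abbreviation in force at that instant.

2021-05-14 15:29 DXA

Query: 2021-05-14 13:59 UTC
Rule 1/3 (DXA, +01:30): 2021-02-28 03:06 UTC ≤ query < 2021-09-08 07:42 UTC
13·60 + 59 + 90 = 929 min
929 = 0·1440 + 929; 929 = 15·60 + 29 → 15:29, same day
→ 2021-05-14 15:29 DXA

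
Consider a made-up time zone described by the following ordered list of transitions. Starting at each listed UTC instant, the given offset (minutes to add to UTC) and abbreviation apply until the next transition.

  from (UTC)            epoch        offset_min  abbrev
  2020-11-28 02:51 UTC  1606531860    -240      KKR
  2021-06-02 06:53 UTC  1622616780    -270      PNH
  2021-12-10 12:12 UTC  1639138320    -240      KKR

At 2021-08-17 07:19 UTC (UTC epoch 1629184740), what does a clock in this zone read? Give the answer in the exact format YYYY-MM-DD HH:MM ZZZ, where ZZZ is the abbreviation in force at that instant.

Query: 2021-08-17 07:19 UTC
Rule 2/3 (PNH, -04:30): 2021-06-02 06:53 UTC ≤ query < 2021-12-10 12:12 UTC
7·60 + 19 - 270 = 169 min
169 = 0·1440 + 169; 169 = 2·60 + 49 → 02:49, same day
→ 2021-08-17 02:49 PNH

2021-08-17 02:49 PNH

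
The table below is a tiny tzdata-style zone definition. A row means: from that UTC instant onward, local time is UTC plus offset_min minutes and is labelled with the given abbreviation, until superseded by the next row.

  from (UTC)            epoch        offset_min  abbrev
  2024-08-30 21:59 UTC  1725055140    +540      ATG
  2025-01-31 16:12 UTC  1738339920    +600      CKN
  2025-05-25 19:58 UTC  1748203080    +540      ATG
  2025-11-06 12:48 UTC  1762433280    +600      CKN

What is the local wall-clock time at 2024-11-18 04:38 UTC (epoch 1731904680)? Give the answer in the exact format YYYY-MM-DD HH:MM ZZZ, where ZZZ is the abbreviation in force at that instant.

2024-11-18 13:38 ATG

Query: 2024-11-18 04:38 UTC
Rule 1/4 (ATG, +09:00): 2024-08-30 21:59 UTC ≤ query < 2025-01-31 16:12 UTC
4·60 + 38 + 540 = 818 min
818 = 0·1440 + 818; 818 = 13·60 + 38 → 13:38, same day
→ 2024-11-18 13:38 ATG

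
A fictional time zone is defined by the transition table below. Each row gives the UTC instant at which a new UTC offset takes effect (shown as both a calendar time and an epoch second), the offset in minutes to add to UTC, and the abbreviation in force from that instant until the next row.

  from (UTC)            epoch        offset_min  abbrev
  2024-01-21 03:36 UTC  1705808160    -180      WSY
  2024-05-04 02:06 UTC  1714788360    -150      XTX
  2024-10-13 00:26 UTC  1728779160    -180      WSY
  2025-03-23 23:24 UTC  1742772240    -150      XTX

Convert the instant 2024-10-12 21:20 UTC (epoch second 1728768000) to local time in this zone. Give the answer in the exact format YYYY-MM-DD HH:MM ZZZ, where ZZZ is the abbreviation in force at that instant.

2024-10-12 18:50 XTX

Query: 2024-10-12 21:20 UTC
Rule 2/4 (XTX, -02:30): 2024-05-04 02:06 UTC ≤ query < 2024-10-13 00:26 UTC
21·60 + 20 - 150 = 1130 min
1130 = 0·1440 + 1130; 1130 = 18·60 + 50 → 18:50, same day
→ 2024-10-12 18:50 XTX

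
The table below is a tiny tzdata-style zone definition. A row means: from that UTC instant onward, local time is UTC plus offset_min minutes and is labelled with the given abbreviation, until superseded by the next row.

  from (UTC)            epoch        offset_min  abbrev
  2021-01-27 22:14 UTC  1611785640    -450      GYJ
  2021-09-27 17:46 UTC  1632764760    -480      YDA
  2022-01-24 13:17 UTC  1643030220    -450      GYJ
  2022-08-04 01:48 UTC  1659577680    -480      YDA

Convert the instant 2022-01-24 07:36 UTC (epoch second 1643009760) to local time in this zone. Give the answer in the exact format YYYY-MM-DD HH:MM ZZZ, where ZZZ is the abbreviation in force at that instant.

Query: 2022-01-24 07:36 UTC
Rule 2/4 (YDA, -08:00): 2021-09-27 17:46 UTC ≤ query < 2022-01-24 13:17 UTC
7·60 + 36 - 480 = -24 min
-24 = -1·1440 + 1416; 1416 = 23·60 + 36 → 23:36, 2022-01-24 - 1 day = 2022-01-23
→ 2022-01-23 23:36 YDA

2022-01-23 23:36 YDA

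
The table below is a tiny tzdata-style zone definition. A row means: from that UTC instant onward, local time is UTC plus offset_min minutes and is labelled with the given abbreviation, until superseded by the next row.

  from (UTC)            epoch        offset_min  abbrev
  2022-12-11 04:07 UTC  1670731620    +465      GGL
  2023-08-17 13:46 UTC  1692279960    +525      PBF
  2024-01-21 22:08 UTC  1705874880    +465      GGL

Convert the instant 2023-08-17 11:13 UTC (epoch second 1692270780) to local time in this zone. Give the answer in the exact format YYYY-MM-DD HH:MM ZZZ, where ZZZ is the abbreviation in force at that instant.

Query: 2023-08-17 11:13 UTC
Rule 1/3 (GGL, +07:45): 2022-12-11 04:07 UTC ≤ query < 2023-08-17 13:46 UTC
11·60 + 13 + 465 = 1138 min
1138 = 0·1440 + 1138; 1138 = 18·60 + 58 → 18:58, same day
→ 2023-08-17 18:58 GGL

2023-08-17 18:58 GGL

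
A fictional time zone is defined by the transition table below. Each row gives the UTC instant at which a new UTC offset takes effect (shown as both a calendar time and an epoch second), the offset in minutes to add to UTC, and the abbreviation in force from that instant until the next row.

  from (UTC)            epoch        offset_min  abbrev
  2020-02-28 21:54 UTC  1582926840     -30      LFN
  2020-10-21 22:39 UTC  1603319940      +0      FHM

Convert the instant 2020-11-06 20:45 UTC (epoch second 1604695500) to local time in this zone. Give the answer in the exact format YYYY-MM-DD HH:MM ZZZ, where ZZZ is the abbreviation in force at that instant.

2020-11-06 20:45 FHM

Query: 2020-11-06 20:45 UTC
Rule 2/2 (FHM, +00:00): 2020-10-21 22:39 UTC ≤ query < +∞
20·60 + 45 + 0 = 1245 min
1245 = 0·1440 + 1245; 1245 = 20·60 + 45 → 20:45, same day
→ 2020-11-06 20:45 FHM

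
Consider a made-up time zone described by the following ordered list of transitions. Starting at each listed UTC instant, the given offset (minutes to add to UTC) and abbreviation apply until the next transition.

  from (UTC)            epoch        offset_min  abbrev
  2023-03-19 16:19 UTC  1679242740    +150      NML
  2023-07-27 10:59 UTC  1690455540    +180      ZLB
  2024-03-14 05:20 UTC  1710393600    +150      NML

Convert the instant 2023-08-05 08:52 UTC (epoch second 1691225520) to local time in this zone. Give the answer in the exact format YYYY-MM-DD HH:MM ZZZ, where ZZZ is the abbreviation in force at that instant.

2023-08-05 11:52 ZLB

Query: 2023-08-05 08:52 UTC
Rule 2/3 (ZLB, +03:00): 2023-07-27 10:59 UTC ≤ query < 2024-03-14 05:20 UTC
8·60 + 52 + 180 = 712 min
712 = 0·1440 + 712; 712 = 11·60 + 52 → 11:52, same day
→ 2023-08-05 11:52 ZLB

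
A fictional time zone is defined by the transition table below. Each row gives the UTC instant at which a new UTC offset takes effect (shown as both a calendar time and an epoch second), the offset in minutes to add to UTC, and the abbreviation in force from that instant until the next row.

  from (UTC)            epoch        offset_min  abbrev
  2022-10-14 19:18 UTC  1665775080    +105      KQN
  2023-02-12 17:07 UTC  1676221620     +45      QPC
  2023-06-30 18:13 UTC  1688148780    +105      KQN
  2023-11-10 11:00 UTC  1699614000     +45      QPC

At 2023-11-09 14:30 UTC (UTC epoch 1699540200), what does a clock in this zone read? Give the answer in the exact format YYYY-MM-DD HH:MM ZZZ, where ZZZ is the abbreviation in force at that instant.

Query: 2023-11-09 14:30 UTC
Rule 3/4 (KQN, +01:45): 2023-06-30 18:13 UTC ≤ query < 2023-11-10 11:00 UTC
14·60 + 30 + 105 = 975 min
975 = 0·1440 + 975; 975 = 16·60 + 15 → 16:15, same day
→ 2023-11-09 16:15 KQN

2023-11-09 16:15 KQN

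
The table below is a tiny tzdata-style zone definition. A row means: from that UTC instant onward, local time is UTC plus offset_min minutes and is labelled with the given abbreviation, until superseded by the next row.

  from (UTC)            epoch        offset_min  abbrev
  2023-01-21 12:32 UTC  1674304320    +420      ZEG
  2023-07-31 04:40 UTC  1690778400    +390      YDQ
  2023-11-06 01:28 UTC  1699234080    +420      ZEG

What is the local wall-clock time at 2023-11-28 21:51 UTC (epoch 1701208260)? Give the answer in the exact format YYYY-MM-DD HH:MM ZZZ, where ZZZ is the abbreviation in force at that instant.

Query: 2023-11-28 21:51 UTC
Rule 3/3 (ZEG, +07:00): 2023-11-06 01:28 UTC ≤ query < +∞
21·60 + 51 + 420 = 1731 min
1731 = 1·1440 + 291; 291 = 4·60 + 51 → 04:51, 2023-11-28 + 1 day = 2023-11-29
→ 2023-11-29 04:51 ZEG

2023-11-29 04:51 ZEG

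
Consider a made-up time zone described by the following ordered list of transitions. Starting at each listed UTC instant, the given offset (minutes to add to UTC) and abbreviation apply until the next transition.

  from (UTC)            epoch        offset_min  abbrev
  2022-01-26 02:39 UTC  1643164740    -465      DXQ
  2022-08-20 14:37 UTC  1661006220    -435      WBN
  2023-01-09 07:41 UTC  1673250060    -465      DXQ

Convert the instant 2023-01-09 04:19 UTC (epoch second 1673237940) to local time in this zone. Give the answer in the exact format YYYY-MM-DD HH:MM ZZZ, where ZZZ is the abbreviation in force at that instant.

2023-01-08 21:04 WBN

Query: 2023-01-09 04:19 UTC
Rule 2/3 (WBN, -07:15): 2022-08-20 14:37 UTC ≤ query < 2023-01-09 07:41 UTC
4·60 + 19 - 435 = -176 min
-176 = -1·1440 + 1264; 1264 = 21·60 + 4 → 21:04, 2023-01-09 - 1 day = 2023-01-08
→ 2023-01-08 21:04 WBN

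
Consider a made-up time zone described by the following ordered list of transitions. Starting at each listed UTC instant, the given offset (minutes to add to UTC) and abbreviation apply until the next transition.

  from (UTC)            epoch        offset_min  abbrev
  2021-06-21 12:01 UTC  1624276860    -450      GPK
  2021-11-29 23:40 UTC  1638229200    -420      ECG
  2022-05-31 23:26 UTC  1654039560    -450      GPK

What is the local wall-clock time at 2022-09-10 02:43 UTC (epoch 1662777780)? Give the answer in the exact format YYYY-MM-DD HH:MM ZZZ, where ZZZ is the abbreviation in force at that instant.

Query: 2022-09-10 02:43 UTC
Rule 3/3 (GPK, -07:30): 2022-05-31 23:26 UTC ≤ query < +∞
2·60 + 43 - 450 = -287 min
-287 = -1·1440 + 1153; 1153 = 19·60 + 13 → 19:13, 2022-09-10 - 1 day = 2022-09-09
→ 2022-09-09 19:13 GPK

2022-09-09 19:13 GPK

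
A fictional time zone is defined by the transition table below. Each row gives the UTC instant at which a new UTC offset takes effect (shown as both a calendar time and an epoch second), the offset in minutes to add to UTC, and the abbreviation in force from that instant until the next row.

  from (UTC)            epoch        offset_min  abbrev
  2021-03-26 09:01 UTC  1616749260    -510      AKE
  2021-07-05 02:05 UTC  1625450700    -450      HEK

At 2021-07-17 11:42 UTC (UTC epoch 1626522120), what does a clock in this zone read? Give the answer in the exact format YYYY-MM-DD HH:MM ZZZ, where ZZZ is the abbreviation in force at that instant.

2021-07-17 04:12 HEK

Query: 2021-07-17 11:42 UTC
Rule 2/2 (HEK, -07:30): 2021-07-05 02:05 UTC ≤ query < +∞
11·60 + 42 - 450 = 252 min
252 = 0·1440 + 252; 252 = 4·60 + 12 → 04:12, same day
→ 2021-07-17 04:12 HEK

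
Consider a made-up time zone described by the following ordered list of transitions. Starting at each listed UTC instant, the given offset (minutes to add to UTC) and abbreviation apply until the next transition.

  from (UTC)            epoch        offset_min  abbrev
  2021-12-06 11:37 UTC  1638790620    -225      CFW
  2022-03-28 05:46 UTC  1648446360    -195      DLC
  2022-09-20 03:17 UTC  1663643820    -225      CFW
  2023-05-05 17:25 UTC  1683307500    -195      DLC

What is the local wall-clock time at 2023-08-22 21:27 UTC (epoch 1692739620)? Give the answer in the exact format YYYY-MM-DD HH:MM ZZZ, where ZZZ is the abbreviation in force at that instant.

2023-08-22 18:12 DLC

Query: 2023-08-22 21:27 UTC
Rule 4/4 (DLC, -03:15): 2023-05-05 17:25 UTC ≤ query < +∞
21·60 + 27 - 195 = 1092 min
1092 = 0·1440 + 1092; 1092 = 18·60 + 12 → 18:12, same day
→ 2023-08-22 18:12 DLC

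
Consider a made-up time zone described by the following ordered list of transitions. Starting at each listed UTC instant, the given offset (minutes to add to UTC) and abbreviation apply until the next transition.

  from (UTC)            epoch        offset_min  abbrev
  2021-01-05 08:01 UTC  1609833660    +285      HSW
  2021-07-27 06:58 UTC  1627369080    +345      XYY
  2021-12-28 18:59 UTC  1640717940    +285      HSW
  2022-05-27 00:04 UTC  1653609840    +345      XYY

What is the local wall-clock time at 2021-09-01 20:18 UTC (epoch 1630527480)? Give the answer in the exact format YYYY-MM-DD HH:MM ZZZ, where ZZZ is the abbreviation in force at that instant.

Query: 2021-09-01 20:18 UTC
Rule 2/4 (XYY, +05:45): 2021-07-27 06:58 UTC ≤ query < 2021-12-28 18:59 UTC
20·60 + 18 + 345 = 1563 min
1563 = 1·1440 + 123; 123 = 2·60 + 3 → 02:03, 2021-09-01 + 1 day = 2021-09-02
→ 2021-09-02 02:03 XYY

2021-09-02 02:03 XYY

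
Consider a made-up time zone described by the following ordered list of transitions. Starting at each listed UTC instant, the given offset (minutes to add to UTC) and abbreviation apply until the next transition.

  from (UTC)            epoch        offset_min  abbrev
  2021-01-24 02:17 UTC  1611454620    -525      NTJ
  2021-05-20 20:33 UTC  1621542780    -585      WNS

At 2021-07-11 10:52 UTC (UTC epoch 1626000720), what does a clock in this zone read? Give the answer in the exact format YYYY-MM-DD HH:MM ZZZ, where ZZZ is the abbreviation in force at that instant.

2021-07-11 01:07 WNS

Query: 2021-07-11 10:52 UTC
Rule 2/2 (WNS, -09:45): 2021-05-20 20:33 UTC ≤ query < +∞
10·60 + 52 - 585 = 67 min
67 = 0·1440 + 67; 67 = 1·60 + 7 → 01:07, same day
→ 2021-07-11 01:07 WNS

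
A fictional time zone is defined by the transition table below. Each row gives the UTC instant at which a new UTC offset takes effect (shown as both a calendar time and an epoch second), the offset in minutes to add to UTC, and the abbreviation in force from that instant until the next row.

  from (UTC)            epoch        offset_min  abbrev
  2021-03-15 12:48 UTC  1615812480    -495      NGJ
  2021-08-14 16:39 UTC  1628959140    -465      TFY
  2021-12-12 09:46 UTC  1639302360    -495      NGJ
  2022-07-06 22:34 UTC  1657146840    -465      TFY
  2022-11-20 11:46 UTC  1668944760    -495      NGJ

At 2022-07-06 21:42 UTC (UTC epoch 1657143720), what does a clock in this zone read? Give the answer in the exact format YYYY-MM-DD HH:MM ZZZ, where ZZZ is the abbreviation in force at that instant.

Query: 2022-07-06 21:42 UTC
Rule 3/5 (NGJ, -08:15): 2021-12-12 09:46 UTC ≤ query < 2022-07-06 22:34 UTC
21·60 + 42 - 495 = 807 min
807 = 0·1440 + 807; 807 = 13·60 + 27 → 13:27, same day
→ 2022-07-06 13:27 NGJ

2022-07-06 13:27 NGJ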